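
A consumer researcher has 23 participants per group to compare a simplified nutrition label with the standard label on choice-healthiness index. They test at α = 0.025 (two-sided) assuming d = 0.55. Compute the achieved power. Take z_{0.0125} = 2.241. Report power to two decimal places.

power ≈ 0.35

For two equal groups, power = Φ(d·√(n/2) − z_{α/2}).
d·√(n/2) = 0.55 × √(23/2) = 0.55 × 3.391 = 1.865.
z_β = 1.865 − 2.241 = -0.376.
Power = Φ(-0.376) = 0.354.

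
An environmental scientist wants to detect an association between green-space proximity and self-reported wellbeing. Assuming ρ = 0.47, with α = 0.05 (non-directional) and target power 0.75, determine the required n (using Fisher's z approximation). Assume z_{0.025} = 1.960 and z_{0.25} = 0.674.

Fisher's z: C = ½·ln((1+r)/(1−r)) = ½·ln(2.7736) = 0.5101.
n = ((z_{α/2} + z_β)/C)² + 3.
(1.960 + 0.674) / 0.5101 = 2.634 / 0.5101 = 5.164.
n = 5.164² + 3 = 26.66 + 3 = 29.7.
Round up.

n = 30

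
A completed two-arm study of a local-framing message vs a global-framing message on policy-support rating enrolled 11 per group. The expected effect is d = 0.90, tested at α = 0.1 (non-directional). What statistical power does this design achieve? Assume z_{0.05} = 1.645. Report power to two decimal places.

power ≈ 0.68

For two equal groups, power = Φ(d·√(n/2) − z_{α/2}).
d·√(n/2) = 0.90 × √(11/2) = 0.90 × 2.345 = 2.111.
z_β = 2.111 − 1.645 = 0.466.
Power = Φ(0.466) = 0.679.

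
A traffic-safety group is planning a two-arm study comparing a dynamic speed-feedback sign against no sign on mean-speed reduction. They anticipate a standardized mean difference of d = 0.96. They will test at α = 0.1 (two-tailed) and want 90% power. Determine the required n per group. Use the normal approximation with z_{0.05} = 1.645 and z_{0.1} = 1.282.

n = 19 per group

For two independent groups with equal n: n = 2·((z_{α/2} + z_β) / d)².
z_{α/2} + z_β = 1.645 + 1.282 = 2.927.
n = 2 × (2.927 / 0.96)² = 2 × 3.049² = 2 × 9.30 = 18.6.
Round up to the next whole participant.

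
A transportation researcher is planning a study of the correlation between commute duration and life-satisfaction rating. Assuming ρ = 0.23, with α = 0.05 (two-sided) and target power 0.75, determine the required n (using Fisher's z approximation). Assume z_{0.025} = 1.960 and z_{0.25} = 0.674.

n = 130

Fisher's z: C = ½·ln((1+r)/(1−r)) = ½·ln(1.5974) = 0.2342.
n = ((z_{α/2} + z_β)/C)² + 3.
(1.960 + 0.674) / 0.2342 = 2.634 / 0.2342 = 11.247.
n = 11.247² + 3 = 126.49 + 3 = 129.5.
Round up.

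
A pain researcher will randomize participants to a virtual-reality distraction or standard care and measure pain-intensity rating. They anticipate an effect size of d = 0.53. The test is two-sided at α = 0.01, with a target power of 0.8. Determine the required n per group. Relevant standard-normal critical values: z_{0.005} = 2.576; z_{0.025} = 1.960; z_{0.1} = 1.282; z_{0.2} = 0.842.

For two independent groups with equal n: n = 2·((z_{α/2} + z_β) / d)².
z_{α/2} + z_β = 2.576 + 0.842 = 3.418.
n = 2 × (3.418 / 0.53)² = 2 × 6.449² = 2 × 41.59 = 83.2.
Round up to the next whole participant.

n = 84 per group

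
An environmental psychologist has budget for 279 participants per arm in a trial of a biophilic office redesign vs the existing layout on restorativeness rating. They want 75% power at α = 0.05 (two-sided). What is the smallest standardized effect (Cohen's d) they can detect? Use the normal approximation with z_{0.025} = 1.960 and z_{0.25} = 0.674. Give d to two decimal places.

d_min ≈ 0.22

For two independent groups of n = 279 each: d_min = (z_{α/2} + z_β)·√(2/n).
z-sum = 1.960 + 0.674 = 2.634.
d_min = 2.634 × √(2/279) = 2.634 × 0.0847 = 0.223.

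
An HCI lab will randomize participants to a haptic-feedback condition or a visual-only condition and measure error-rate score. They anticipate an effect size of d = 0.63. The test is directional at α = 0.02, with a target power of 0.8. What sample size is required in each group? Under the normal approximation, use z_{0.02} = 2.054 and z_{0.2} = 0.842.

For two independent groups with equal n: n = 2·((z_{α} + z_β) / d)².
z_{α} + z_β = 2.054 + 0.842 = 2.896.
n = 2 × (2.896 / 0.63)² = 2 × 4.597² = 2 × 21.13 = 42.3.
Round up to the next whole participant.

n = 43 per group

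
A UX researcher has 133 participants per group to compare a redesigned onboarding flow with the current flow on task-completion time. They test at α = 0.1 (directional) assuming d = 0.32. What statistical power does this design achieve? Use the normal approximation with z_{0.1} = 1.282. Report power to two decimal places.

For two equal groups, power = Φ(d·√(n/2) − z_{α}).
d·√(n/2) = 0.32 × √(133/2) = 0.32 × 8.155 = 2.610.
z_β = 2.610 − 1.282 = 1.328.
Power = Φ(1.328) = 0.908.

power ≈ 0.91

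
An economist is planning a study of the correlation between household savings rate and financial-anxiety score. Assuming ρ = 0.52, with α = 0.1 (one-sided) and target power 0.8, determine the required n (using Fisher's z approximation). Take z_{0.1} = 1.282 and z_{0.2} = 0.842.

Fisher's z: C = ½·ln((1+r)/(1−r)) = ½·ln(3.1667) = 0.5763.
n = ((z_{α} + z_β)/C)² + 3.
(1.282 + 0.842) / 0.5763 = 2.124 / 0.5763 = 3.686.
n = 3.686² + 3 = 13.58 + 3 = 16.6.
Round up.

n = 17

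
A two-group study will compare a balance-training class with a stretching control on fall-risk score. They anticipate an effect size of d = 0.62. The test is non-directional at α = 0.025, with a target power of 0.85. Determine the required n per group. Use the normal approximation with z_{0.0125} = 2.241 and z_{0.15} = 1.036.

n = 56 per group

For two independent groups with equal n: n = 2·((z_{α/2} + z_β) / d)².
z_{α/2} + z_β = 2.241 + 1.036 = 3.277.
n = 2 × (3.277 / 0.62)² = 2 × 5.285² = 2 × 27.94 = 55.9.
Round up to the next whole participant.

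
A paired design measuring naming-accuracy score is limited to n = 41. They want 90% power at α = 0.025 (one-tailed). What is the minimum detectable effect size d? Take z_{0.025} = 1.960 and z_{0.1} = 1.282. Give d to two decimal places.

For a single sample (or paired design) of n = 41: d_min = (z_{α} + z_β)/√n.
z-sum = 1.960 + 1.282 = 3.242.
d_min = 3.242 / √41 = 3.242 / 6.403 = 0.506.

d_min ≈ 0.51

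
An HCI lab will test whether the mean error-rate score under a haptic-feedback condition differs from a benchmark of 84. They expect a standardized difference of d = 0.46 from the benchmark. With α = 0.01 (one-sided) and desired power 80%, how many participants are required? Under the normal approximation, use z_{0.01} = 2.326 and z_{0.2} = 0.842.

n = 48

For a one-sample test: n = ((z_{α} + z_β) / d)².
z_{α} + z_β = 2.326 + 0.842 = 3.168.
n = (3.168 / 0.46)² = 6.887² = 47.43.
Round up.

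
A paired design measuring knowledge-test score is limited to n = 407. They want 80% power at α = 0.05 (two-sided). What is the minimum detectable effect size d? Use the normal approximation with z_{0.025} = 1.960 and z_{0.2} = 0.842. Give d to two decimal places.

d_min ≈ 0.14

For a single sample (or paired design) of n = 407: d_min = (z_{α/2} + z_β)/√n.
z-sum = 1.960 + 0.842 = 2.802.
d_min = 2.802 / √407 = 2.802 / 20.174 = 0.139.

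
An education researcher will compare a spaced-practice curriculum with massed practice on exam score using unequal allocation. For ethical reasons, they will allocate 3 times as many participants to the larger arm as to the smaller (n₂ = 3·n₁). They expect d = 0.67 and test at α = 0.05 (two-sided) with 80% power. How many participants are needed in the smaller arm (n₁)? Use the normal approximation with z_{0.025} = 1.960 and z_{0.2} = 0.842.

With allocation ratio k = n₂/n₁ = 3, Var(x̄₁−x̄₂) = σ²(1/n₁ + 1/(k·n₁)) = σ²·(k+1)/(k·n₁).
So n₁ = (1 + 1/k)·((z_{α/2} + z_β)/d)² = 1.333 × (2.802/0.67)².
n₁ = 1.333 × 17.49 = 23.3.
Round up: n₁ = 24, giving n₂ = 3 × 24 = 72.

n₁ = 24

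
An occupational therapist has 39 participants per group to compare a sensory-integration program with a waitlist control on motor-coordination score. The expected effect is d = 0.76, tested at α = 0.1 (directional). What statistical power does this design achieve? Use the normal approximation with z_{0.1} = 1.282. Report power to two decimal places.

power ≈ 0.98

For two equal groups, power = Φ(d·√(n/2) − z_{α}).
d·√(n/2) = 0.76 × √(39/2) = 0.76 × 4.416 = 3.356.
z_β = 3.356 − 1.282 = 2.074.
Power = Φ(2.074) = 0.981.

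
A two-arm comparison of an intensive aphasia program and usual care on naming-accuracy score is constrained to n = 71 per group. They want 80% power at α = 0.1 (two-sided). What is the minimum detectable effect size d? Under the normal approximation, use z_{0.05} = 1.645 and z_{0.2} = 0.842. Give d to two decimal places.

d_min ≈ 0.42

For two independent groups of n = 71 each: d_min = (z_{α/2} + z_β)·√(2/n).
z-sum = 1.645 + 0.842 = 2.487.
d_min = 2.487 × √(2/71) = 2.487 × 0.1678 = 0.417.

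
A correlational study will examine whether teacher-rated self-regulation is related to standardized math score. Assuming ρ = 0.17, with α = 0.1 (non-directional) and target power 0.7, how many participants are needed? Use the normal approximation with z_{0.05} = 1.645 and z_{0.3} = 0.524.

Fisher's z: C = ½·ln((1+r)/(1−r)) = ½·ln(1.4096) = 0.1717.
n = ((z_{α/2} + z_β)/C)² + 3.
(1.645 + 0.524) / 0.1717 = 2.169 / 0.1717 = 12.632.
n = 12.632² + 3 = 159.58 + 3 = 162.6.
Round up.

n = 163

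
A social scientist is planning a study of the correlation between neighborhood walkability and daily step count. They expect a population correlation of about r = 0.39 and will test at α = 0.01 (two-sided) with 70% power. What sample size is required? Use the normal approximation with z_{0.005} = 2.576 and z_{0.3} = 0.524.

Fisher's z: C = ½·ln((1+r)/(1−r)) = ½·ln(2.2787) = 0.4118.
n = ((z_{α/2} + z_β)/C)² + 3.
(2.576 + 0.524) / 0.4118 = 3.100 / 0.4118 = 7.528.
n = 7.528² + 3 = 56.67 + 3 = 59.7.
Round up.

n = 60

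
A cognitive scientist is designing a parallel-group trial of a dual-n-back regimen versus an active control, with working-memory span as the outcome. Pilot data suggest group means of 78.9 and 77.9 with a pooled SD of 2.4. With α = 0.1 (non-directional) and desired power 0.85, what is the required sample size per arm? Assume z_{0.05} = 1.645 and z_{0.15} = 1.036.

Cohen's d = |M₁ − M₂| / SD_pooled = |78.9 − 77.9| / 2.4 = 1.0 / 2.4 = 0.417.
For two independent groups with equal n: n = 2·((z_{α/2} + z_β) / d)².
z_{α/2} + z_β = 1.645 + 1.036 = 2.681.
n = 2 × (2.681 / 0.417)² = 2 × 6.429² = 2 × 41.34 = 82.7.
Round up to the next whole participant.

n = 83 per group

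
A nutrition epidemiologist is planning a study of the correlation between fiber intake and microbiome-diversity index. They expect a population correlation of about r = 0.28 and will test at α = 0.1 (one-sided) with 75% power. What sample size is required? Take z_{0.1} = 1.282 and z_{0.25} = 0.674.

Fisher's z: C = ½·ln((1+r)/(1−r)) = ½·ln(1.7778) = 0.2877.
n = ((z_{α} + z_β)/C)² + 3.
(1.282 + 0.674) / 0.2877 = 1.956 / 0.2877 = 6.799.
n = 6.799² + 3 = 46.22 + 3 = 49.2.
Round up.

n = 50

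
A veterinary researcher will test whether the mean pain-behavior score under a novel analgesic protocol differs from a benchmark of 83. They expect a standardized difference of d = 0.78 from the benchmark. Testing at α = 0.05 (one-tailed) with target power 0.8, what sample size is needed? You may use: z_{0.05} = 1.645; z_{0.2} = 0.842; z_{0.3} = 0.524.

n = 11

For a one-sample test: n = ((z_{α} + z_β) / d)².
z_{α} + z_β = 1.645 + 0.842 = 2.487.
n = (2.487 / 0.78)² = 3.188² = 10.17.
Round up.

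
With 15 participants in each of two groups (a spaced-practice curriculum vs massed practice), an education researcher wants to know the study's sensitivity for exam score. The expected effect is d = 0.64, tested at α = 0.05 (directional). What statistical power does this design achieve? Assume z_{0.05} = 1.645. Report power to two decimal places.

power ≈ 0.54

For two equal groups, power = Φ(d·√(n/2) − z_{α}).
d·√(n/2) = 0.64 × √(15/2) = 0.64 × 2.739 = 1.753.
z_β = 1.753 − 1.645 = 0.108.
Power = Φ(0.108) = 0.543.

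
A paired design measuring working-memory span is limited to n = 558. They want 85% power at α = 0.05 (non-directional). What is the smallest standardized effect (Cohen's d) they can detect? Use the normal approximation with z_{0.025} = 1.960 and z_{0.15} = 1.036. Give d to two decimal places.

d_min ≈ 0.13

For a single sample (or paired design) of n = 558: d_min = (z_{α/2} + z_β)/√n.
z-sum = 1.960 + 1.036 = 2.996.
d_min = 2.996 / √558 = 2.996 / 23.622 = 0.127.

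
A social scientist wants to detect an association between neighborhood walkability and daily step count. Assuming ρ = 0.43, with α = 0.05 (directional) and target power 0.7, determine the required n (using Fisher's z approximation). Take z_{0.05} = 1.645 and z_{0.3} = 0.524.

n = 26

Fisher's z: C = ½·ln((1+r)/(1−r)) = ½·ln(2.5088) = 0.4599.
n = ((z_{α} + z_β)/C)² + 3.
(1.645 + 0.524) / 0.4599 = 2.169 / 0.4599 = 4.716.
n = 4.716² + 3 = 22.24 + 3 = 25.2.
Round up.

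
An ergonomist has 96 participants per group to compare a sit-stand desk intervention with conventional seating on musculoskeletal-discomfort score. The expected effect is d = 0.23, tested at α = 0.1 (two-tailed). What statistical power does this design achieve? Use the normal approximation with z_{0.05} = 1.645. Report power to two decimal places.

For two equal groups, power = Φ(d·√(n/2) − z_{α/2}).
d·√(n/2) = 0.23 × √(96/2) = 0.23 × 6.928 = 1.593.
z_β = 1.593 − 1.645 = -0.052.
Power = Φ(-0.052) = 0.479.

power ≈ 0.48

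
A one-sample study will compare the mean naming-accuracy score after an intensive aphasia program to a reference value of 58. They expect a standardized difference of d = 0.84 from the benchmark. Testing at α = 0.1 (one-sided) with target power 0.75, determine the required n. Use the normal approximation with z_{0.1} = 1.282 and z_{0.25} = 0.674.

For a one-sample test: n = ((z_{α} + z_β) / d)².
z_{α} + z_β = 1.282 + 0.674 = 1.956.
n = (1.956 / 0.84)² = 2.329² = 5.42.
Round up.

n = 6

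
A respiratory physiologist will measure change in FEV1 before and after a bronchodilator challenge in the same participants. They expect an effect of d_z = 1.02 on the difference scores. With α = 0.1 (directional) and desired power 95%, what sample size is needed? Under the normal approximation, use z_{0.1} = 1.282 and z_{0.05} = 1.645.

n = 9 pairs

For a paired (one-sample on differences) test: n = ((z_{α} + z_β) / d)².
z_{α} + z_β = 1.282 + 1.645 = 2.927.
n = (2.927 / 1.02)² = 2.870² = 8.23.
Round up.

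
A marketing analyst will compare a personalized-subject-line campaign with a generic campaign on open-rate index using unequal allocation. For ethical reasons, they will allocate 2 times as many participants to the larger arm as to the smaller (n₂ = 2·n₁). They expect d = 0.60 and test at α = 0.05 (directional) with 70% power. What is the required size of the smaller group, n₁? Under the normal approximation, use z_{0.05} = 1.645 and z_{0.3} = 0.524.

With allocation ratio k = n₂/n₁ = 2, Var(x̄₁−x̄₂) = σ²(1/n₁ + 1/(k·n₁)) = σ²·(k+1)/(k·n₁).
So n₁ = (1 + 1/k)·((z_{α} + z_β)/d)² = 1.500 × (2.169/0.60)².
n₁ = 1.500 × 13.07 = 19.6.
Round up: n₁ = 20, giving n₂ = 2 × 20 = 40.

n₁ = 20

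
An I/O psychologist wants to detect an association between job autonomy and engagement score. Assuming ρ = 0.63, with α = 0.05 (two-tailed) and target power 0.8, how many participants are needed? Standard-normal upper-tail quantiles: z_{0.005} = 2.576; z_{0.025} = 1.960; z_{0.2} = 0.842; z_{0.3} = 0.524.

n = 18

Fisher's z: C = ½·ln((1+r)/(1−r)) = ½·ln(4.4054) = 0.7414.
n = ((z_{α/2} + z_β)/C)² + 3.
(1.960 + 0.842) / 0.7414 = 2.802 / 0.7414 = 3.779.
n = 3.779² + 3 = 14.28 + 3 = 17.3.
Round up.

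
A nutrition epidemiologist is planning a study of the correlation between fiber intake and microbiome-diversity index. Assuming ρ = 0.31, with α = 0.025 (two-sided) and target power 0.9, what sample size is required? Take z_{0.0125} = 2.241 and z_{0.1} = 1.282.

n = 124

Fisher's z: C = ½·ln((1+r)/(1−r)) = ½·ln(1.8986) = 0.3205.
n = ((z_{α/2} + z_β)/C)² + 3.
(2.241 + 1.282) / 0.3205 = 3.523 / 0.3205 = 10.992.
n = 10.992² + 3 = 120.83 + 3 = 123.8.
Round up.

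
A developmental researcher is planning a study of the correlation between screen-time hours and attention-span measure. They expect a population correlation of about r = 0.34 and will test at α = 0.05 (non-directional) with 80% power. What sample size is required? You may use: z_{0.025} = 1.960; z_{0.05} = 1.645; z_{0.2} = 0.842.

Fisher's z: C = ½·ln((1+r)/(1−r)) = ½·ln(2.0303) = 0.3541.
n = ((z_{α/2} + z_β)/C)² + 3.
(1.960 + 0.842) / 0.3541 = 2.802 / 0.3541 = 7.913.
n = 7.913² + 3 = 62.62 + 3 = 65.6.
Round up.

n = 66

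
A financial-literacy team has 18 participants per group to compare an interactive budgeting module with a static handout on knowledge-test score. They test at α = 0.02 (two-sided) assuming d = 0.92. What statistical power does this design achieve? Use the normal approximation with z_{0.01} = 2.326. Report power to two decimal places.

power ≈ 0.67

For two equal groups, power = Φ(d·√(n/2) − z_{α/2}).
d·√(n/2) = 0.92 × √(18/2) = 0.92 × 3.000 = 2.760.
z_β = 2.760 − 2.326 = 0.434.
Power = Φ(0.434) = 0.668.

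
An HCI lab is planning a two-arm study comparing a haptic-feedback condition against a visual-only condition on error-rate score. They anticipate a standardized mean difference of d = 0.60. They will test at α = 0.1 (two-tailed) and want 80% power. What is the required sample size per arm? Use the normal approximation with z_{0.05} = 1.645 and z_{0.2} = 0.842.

n = 35 per group

For two independent groups with equal n: n = 2·((z_{α/2} + z_β) / d)².
z_{α/2} + z_β = 1.645 + 0.842 = 2.487.
n = 2 × (2.487 / 0.60)² = 2 × 4.145² = 2 × 17.18 = 34.4.
Round up to the next whole participant.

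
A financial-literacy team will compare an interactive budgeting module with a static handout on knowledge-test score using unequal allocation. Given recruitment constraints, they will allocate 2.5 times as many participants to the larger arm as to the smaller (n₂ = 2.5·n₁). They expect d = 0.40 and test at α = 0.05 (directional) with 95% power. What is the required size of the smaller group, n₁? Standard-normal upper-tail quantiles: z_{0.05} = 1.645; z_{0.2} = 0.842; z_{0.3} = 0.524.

n₁ = 95

With allocation ratio k = n₂/n₁ = 2.5, Var(x̄₁−x̄₂) = σ²(1/n₁ + 1/(k·n₁)) = σ²·(k+1)/(k·n₁).
So n₁ = (1 + 1/k)·((z_{α} + z_β)/d)² = 1.400 × (3.290/0.40)².
n₁ = 1.400 × 67.65 = 94.7.
Round up: n₁ = 95, giving n₂ = ⌈2.5 × 95⌉ = ⌈237.5⌉ = 238.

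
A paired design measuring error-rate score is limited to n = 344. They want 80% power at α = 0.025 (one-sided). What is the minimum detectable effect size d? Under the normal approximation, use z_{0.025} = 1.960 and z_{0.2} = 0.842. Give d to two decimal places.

d_min ≈ 0.15

For a single sample (or paired design) of n = 344: d_min = (z_{α} + z_β)/√n.
z-sum = 1.960 + 0.842 = 2.802.
d_min = 2.802 / √344 = 2.802 / 18.547 = 0.151.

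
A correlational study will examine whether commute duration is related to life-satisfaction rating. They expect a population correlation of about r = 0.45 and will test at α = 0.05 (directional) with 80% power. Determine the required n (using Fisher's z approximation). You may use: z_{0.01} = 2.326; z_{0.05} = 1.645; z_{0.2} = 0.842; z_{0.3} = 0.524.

n = 30

Fisher's z: C = ½·ln((1+r)/(1−r)) = ½·ln(2.6364) = 0.4847.
n = ((z_{α} + z_β)/C)² + 3.
(1.645 + 0.842) / 0.4847 = 2.487 / 0.4847 = 5.131.
n = 5.131² + 3 = 26.33 + 3 = 29.3.
Round up.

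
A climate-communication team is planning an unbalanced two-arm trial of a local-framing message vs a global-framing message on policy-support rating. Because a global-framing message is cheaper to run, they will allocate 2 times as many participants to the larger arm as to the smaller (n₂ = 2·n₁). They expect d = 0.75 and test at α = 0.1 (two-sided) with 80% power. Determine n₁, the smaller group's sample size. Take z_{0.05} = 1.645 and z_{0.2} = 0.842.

n₁ = 17

With allocation ratio k = n₂/n₁ = 2, Var(x̄₁−x̄₂) = σ²(1/n₁ + 1/(k·n₁)) = σ²·(k+1)/(k·n₁).
So n₁ = (1 + 1/k)·((z_{α/2} + z_β)/d)² = 1.500 × (2.487/0.75)².
n₁ = 1.500 × 11.00 = 16.5.
Round up: n₁ = 17, giving n₂ = 2 × 17 = 34.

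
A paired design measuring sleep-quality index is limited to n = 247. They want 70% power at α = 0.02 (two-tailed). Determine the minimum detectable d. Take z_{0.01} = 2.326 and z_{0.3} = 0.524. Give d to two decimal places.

For a single sample (or paired design) of n = 247: d_min = (z_{α/2} + z_β)/√n.
z-sum = 2.326 + 0.524 = 2.850.
d_min = 2.850 / √247 = 2.850 / 15.716 = 0.181.

d_min ≈ 0.18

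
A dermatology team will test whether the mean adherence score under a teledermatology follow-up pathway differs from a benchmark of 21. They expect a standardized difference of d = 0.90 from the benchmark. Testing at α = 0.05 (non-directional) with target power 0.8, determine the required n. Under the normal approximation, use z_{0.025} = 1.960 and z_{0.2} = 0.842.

n = 10

For a one-sample test: n = ((z_{α/2} + z_β) / d)².
z_{α/2} + z_β = 1.960 + 0.842 = 2.802.
n = (2.802 / 0.90)² = 3.113² = 9.69.
Round up.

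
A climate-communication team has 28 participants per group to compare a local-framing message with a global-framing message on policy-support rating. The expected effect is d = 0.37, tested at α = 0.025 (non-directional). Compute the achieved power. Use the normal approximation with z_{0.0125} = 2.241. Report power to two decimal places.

For two equal groups, power = Φ(d·√(n/2) − z_{α/2}).
d·√(n/2) = 0.37 × √(28/2) = 0.37 × 3.742 = 1.384.
z_β = 1.384 − 2.241 = -0.857.
Power = Φ(-0.857) = 0.196.

power ≈ 0.20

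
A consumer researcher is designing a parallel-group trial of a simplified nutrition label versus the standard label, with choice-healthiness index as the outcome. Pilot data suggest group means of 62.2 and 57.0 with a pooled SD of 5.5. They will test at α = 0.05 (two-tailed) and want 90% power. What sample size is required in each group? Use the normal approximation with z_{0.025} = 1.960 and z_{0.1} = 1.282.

Cohen's d = |M₁ − M₂| / SD_pooled = |62.2 − 57.0| / 5.5 = 5.2 / 5.5 = 0.945.
For two independent groups with equal n: n = 2·((z_{α/2} + z_β) / d)².
z_{α/2} + z_β = 1.960 + 1.282 = 3.242.
n = 2 × (3.242 / 0.945)² = 2 × 3.431² = 2 × 11.77 = 23.5.
Round up to the next whole participant.

n = 24 per group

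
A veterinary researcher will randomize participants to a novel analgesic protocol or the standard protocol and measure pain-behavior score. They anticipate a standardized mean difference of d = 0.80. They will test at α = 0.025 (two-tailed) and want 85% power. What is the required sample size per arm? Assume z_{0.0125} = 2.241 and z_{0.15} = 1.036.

n = 34 per group

For two independent groups with equal n: n = 2·((z_{α/2} + z_β) / d)².
z_{α/2} + z_β = 2.241 + 1.036 = 3.277.
n = 2 × (3.277 / 0.80)² = 2 × 4.096² = 2 × 16.78 = 33.6.
Round up to the next whole participant.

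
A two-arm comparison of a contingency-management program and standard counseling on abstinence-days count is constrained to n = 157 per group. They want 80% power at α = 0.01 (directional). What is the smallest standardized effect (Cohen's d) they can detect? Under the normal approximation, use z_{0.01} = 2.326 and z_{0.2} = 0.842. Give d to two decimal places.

d_min ≈ 0.36

For two independent groups of n = 157 each: d_min = (z_{α} + z_β)·√(2/n).
z-sum = 2.326 + 0.842 = 3.168.
d_min = 3.168 × √(2/157) = 3.168 × 0.1129 = 0.358.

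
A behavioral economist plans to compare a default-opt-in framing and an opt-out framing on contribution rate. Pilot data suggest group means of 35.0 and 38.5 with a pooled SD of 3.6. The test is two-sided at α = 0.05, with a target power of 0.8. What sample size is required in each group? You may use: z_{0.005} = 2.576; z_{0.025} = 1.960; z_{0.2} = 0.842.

Cohen's d = |M₁ − M₂| / SD_pooled = |35.0 − 38.5| / 3.6 = 3.5 / 3.6 = 0.972.
For two independent groups with equal n: n = 2·((z_{α/2} + z_β) / d)².
z_{α/2} + z_β = 1.960 + 0.842 = 2.802.
n = 2 × (2.802 / 0.972)² = 2 × 2.883² = 2 × 8.31 = 16.6.
Round up to the next whole participant.

n = 17 per group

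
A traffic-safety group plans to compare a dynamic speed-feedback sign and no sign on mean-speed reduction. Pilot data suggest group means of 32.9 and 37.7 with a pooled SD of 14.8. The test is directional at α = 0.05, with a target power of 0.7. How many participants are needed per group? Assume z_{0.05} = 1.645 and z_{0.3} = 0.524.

Cohen's d = |M₁ − M₂| / SD_pooled = |32.9 − 37.7| / 14.8 = 4.8 / 14.8 = 0.324.
For two independent groups with equal n: n = 2·((z_{α} + z_β) / d)².
z_{α} + z_β = 1.645 + 0.524 = 2.169.
n = 2 × (2.169 / 0.324)² = 2 × 6.694² = 2 × 44.82 = 89.6.
Round up to the next whole participant.

n = 90 per group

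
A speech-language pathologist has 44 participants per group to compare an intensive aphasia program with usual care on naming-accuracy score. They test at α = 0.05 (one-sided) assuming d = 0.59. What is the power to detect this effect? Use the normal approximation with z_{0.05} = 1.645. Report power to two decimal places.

power ≈ 0.87

For two equal groups, power = Φ(d·√(n/2) − z_{α}).
d·√(n/2) = 0.59 × √(44/2) = 0.59 × 4.690 = 2.767.
z_β = 2.767 − 1.645 = 1.122.
Power = Φ(1.122) = 0.869.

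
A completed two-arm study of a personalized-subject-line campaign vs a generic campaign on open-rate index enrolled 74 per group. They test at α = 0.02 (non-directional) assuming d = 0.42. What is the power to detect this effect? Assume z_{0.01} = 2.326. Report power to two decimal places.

power ≈ 0.59

For two equal groups, power = Φ(d·√(n/2) − z_{α/2}).
d·√(n/2) = 0.42 × √(74/2) = 0.42 × 6.083 = 2.555.
z_β = 2.555 − 2.326 = 0.229.
Power = Φ(0.229) = 0.590.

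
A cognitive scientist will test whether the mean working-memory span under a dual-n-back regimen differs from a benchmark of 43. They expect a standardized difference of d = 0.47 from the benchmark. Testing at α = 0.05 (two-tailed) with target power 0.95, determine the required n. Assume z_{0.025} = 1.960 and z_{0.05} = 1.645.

For a one-sample test: n = ((z_{α/2} + z_β) / d)².
z_{α/2} + z_β = 1.960 + 1.645 = 3.605.
n = (3.605 / 0.47)² = 7.670² = 58.83.
Round up.

n = 59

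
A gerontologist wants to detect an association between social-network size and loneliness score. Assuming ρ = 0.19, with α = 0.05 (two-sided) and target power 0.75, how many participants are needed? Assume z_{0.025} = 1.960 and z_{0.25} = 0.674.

n = 191

Fisher's z: C = ½·ln((1+r)/(1−r)) = ½·ln(1.4691) = 0.1923.
n = ((z_{α/2} + z_β)/C)² + 3.
(1.960 + 0.674) / 0.1923 = 2.634 / 0.1923 = 13.697.
n = 13.697² + 3 = 187.62 + 3 = 190.6.
Round up.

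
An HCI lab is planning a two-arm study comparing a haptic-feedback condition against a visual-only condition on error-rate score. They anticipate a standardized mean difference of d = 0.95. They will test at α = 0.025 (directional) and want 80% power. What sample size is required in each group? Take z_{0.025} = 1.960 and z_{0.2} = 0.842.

For two independent groups with equal n: n = 2·((z_{α} + z_β) / d)².
z_{α} + z_β = 1.960 + 0.842 = 2.802.
n = 2 × (2.802 / 0.95)² = 2 × 2.949² = 2 × 8.70 = 17.4.
Round up to the next whole participant.

n = 18 per group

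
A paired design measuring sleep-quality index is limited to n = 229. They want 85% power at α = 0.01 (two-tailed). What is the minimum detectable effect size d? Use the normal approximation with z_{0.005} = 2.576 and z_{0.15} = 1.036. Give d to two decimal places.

d_min ≈ 0.24

For a single sample (or paired design) of n = 229: d_min = (z_{α/2} + z_β)/√n.
z-sum = 2.576 + 1.036 = 3.612.
d_min = 3.612 / √229 = 3.612 / 15.133 = 0.239.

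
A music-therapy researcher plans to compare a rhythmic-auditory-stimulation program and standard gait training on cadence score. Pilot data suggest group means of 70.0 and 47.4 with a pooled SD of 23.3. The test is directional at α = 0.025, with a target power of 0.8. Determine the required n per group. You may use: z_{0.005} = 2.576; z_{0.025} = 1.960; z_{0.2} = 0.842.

n = 17 per group

Cohen's d = |M₁ − M₂| / SD_pooled = |70.0 − 47.4| / 23.3 = 22.6 / 23.3 = 0.970.
For two independent groups with equal n: n = 2·((z_{α} + z_β) / d)².
z_{α} + z_β = 1.960 + 0.842 = 2.802.
n = 2 × (2.802 / 0.970)² = 2 × 2.889² = 2 × 8.34 = 16.7.
Round up to the next whole participant.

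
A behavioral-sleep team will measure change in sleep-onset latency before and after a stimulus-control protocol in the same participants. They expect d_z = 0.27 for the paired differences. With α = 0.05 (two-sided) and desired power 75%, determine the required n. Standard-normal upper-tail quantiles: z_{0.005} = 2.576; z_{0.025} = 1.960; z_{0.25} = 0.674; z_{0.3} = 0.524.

n = 96 pairs

For a paired (one-sample on differences) test: n = ((z_{α/2} + z_β) / d)².
z_{α/2} + z_β = 1.960 + 0.674 = 2.634.
n = (2.634 / 0.27)² = 9.756² = 95.17.
Round up.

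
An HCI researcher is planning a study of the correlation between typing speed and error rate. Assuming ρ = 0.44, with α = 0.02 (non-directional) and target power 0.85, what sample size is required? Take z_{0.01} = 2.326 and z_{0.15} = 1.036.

n = 54

Fisher's z: C = ½·ln((1+r)/(1−r)) = ½·ln(2.5714) = 0.4722.
n = ((z_{α/2} + z_β)/C)² + 3.
(2.326 + 1.036) / 0.4722 = 3.362 / 0.4722 = 7.120.
n = 7.120² + 3 = 50.69 + 3 = 53.7.
Round up.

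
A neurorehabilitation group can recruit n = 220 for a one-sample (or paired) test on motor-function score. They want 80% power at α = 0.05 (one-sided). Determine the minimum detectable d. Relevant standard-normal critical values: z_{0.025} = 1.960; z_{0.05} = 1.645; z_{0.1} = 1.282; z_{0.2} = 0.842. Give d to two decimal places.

For a single sample (or paired design) of n = 220: d_min = (z_{α} + z_β)/√n.
z-sum = 1.645 + 0.842 = 2.487.
d_min = 2.487 / √220 = 2.487 / 14.832 = 0.168.

d_min ≈ 0.17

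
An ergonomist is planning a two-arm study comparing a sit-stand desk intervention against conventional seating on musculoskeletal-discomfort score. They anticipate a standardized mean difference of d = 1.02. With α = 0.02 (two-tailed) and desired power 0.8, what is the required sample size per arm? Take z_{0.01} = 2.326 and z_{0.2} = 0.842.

For two independent groups with equal n: n = 2·((z_{α/2} + z_β) / d)².
z_{α/2} + z_β = 2.326 + 0.842 = 3.168.
n = 2 × (3.168 / 1.02)² = 2 × 3.106² = 2 × 9.65 = 19.3.
Round up to the next whole participant.

n = 20 per group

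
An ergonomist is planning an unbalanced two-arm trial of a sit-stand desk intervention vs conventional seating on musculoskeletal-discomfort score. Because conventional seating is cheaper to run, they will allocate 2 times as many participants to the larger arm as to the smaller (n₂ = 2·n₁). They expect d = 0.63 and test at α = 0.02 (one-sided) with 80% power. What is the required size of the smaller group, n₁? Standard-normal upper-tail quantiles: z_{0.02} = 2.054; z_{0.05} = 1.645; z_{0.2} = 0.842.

With allocation ratio k = n₂/n₁ = 2, Var(x̄₁−x̄₂) = σ²(1/n₁ + 1/(k·n₁)) = σ²·(k+1)/(k·n₁).
So n₁ = (1 + 1/k)·((z_{α} + z_β)/d)² = 1.500 × (2.896/0.63)².
n₁ = 1.500 × 21.13 = 31.7.
Round up: n₁ = 32, giving n₂ = 2 × 32 = 64.

n₁ = 32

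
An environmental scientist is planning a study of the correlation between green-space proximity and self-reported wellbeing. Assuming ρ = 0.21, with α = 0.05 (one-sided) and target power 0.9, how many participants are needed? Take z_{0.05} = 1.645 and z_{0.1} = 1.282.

n = 192

Fisher's z: C = ½·ln((1+r)/(1−r)) = ½·ln(1.5316) = 0.2132.
n = ((z_{α} + z_β)/C)² + 3.
(1.645 + 1.282) / 0.2132 = 2.927 / 0.2132 = 13.729.
n = 13.729² + 3 = 188.48 + 3 = 191.5.
Round up.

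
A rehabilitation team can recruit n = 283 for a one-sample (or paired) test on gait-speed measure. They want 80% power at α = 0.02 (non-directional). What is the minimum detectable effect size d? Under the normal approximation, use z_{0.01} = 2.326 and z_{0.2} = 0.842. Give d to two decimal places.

d_min ≈ 0.19

For a single sample (or paired design) of n = 283: d_min = (z_{α/2} + z_β)/√n.
z-sum = 2.326 + 0.842 = 3.168.
d_min = 3.168 / √283 = 3.168 / 16.823 = 0.188.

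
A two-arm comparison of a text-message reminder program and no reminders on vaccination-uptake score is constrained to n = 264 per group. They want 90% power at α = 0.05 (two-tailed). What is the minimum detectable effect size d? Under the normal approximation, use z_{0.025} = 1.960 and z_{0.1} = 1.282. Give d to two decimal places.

For two independent groups of n = 264 each: d_min = (z_{α/2} + z_β)·√(2/n).
z-sum = 1.960 + 1.282 = 3.242.
d_min = 3.242 × √(2/264) = 3.242 × 0.0870 = 0.282.

d_min ≈ 0.28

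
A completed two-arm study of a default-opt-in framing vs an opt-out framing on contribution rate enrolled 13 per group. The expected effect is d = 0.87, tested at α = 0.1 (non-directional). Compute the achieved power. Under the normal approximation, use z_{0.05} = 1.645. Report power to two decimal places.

power ≈ 0.72

For two equal groups, power = Φ(d·√(n/2) − z_{α/2}).
d·√(n/2) = 0.87 × √(13/2) = 0.87 × 2.550 = 2.218.
z_β = 2.218 − 1.645 = 0.573.
Power = Φ(0.573) = 0.717.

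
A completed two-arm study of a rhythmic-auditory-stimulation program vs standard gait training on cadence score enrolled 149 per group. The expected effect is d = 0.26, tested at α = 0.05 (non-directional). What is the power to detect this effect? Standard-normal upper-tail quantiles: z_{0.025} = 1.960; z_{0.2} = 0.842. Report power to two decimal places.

For two equal groups, power = Φ(d·√(n/2) − z_{α/2}).
d·√(n/2) = 0.26 × √(149/2) = 0.26 × 8.631 = 2.244.
z_β = 2.244 − 1.960 = 0.284.
Power = Φ(0.284) = 0.612.

power ≈ 0.61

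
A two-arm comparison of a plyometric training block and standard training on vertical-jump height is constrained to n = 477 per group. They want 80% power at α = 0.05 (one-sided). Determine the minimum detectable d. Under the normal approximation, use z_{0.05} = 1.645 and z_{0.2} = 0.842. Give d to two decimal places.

d_min ≈ 0.16

For two independent groups of n = 477 each: d_min = (z_{α} + z_β)·√(2/n).
z-sum = 1.645 + 0.842 = 2.487.
d_min = 2.487 × √(2/477) = 2.487 × 0.0648 = 0.161.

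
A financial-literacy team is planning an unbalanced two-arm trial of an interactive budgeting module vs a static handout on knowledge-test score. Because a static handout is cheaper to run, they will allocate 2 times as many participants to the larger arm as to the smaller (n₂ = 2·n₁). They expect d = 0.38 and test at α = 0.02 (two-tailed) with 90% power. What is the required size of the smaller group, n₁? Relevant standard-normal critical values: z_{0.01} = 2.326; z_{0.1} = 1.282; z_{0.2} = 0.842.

With allocation ratio k = n₂/n₁ = 2, Var(x̄₁−x̄₂) = σ²(1/n₁ + 1/(k·n₁)) = σ²·(k+1)/(k·n₁).
So n₁ = (1 + 1/k)·((z_{α/2} + z_β)/d)² = 1.500 × (3.608/0.38)².
n₁ = 1.500 × 90.15 = 135.2.
Round up: n₁ = 136, giving n₂ = 2 × 136 = 272.

n₁ = 136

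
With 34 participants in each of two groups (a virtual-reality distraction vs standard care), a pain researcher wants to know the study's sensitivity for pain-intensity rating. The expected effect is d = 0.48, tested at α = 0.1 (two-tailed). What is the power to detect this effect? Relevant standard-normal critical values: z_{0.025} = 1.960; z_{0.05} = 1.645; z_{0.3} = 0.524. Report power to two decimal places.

For two equal groups, power = Φ(d·√(n/2) − z_{α/2}).
d·√(n/2) = 0.48 × √(34/2) = 0.48 × 4.123 = 1.979.
z_β = 1.979 − 1.645 = 0.334.
Power = Φ(0.334) = 0.631.

power ≈ 0.63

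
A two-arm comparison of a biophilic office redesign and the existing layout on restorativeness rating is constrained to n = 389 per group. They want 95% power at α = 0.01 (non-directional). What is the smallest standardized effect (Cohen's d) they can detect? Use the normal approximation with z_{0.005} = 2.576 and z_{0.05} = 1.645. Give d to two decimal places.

d_min ≈ 0.30

For two independent groups of n = 389 each: d_min = (z_{α/2} + z_β)·√(2/n).
z-sum = 2.576 + 1.645 = 4.221.
d_min = 4.221 × √(2/389) = 4.221 × 0.0717 = 0.303.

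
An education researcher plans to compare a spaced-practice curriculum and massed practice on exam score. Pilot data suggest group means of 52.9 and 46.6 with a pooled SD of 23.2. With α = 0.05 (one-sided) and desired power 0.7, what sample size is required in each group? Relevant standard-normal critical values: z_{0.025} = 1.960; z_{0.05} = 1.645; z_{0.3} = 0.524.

Cohen's d = |M₁ − M₂| / SD_pooled = |52.9 − 46.6| / 23.2 = 6.3 / 23.2 = 0.272.
For two independent groups with equal n: n = 2·((z_{α} + z_β) / d)².
z_{α} + z_β = 1.645 + 0.524 = 2.169.
n = 2 × (2.169 / 0.272)² = 2 × 7.974² = 2 × 63.59 = 127.2.
Round up to the next whole participant.

n = 128 per group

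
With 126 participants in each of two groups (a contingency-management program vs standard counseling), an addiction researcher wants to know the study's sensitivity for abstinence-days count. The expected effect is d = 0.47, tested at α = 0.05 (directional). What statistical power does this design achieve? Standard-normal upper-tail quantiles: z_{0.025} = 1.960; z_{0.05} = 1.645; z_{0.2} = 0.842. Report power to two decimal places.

For two equal groups, power = Φ(d·√(n/2) − z_{α}).
d·√(n/2) = 0.47 × √(126/2) = 0.47 × 7.937 = 3.731.
z_β = 3.731 − 1.645 = 2.086.
Power = Φ(2.086) = 0.981.

power ≈ 0.98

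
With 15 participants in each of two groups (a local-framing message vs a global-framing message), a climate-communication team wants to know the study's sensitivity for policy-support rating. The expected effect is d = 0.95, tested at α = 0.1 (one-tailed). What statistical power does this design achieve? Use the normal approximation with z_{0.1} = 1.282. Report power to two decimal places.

For two equal groups, power = Φ(d·√(n/2) − z_{α}).
d·√(n/2) = 0.95 × √(15/2) = 0.95 × 2.739 = 2.602.
z_β = 2.602 − 1.282 = 1.320.
Power = Φ(1.320) = 0.907.

power ≈ 0.91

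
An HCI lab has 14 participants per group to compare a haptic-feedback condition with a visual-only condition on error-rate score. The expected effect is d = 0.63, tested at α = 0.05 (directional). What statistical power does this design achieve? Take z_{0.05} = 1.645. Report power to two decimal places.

For two equal groups, power = Φ(d·√(n/2) − z_{α}).
d·√(n/2) = 0.63 × √(14/2) = 0.63 × 2.646 = 1.667.
z_β = 1.667 − 1.645 = 0.022.
Power = Φ(0.022) = 0.509.

power ≈ 0.51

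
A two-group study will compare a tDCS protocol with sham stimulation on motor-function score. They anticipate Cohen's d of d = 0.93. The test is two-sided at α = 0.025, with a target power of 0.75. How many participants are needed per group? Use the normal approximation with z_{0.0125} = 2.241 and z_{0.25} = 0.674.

n = 20 per group

For two independent groups with equal n: n = 2·((z_{α/2} + z_β) / d)².
z_{α/2} + z_β = 2.241 + 0.674 = 2.915.
n = 2 × (2.915 / 0.93)² = 2 × 3.134² = 2 × 9.82 = 19.6.
Round up to the next whole participant.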